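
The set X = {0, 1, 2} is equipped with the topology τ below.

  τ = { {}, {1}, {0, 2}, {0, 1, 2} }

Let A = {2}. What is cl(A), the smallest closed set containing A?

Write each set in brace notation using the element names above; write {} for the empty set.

complement {0, 1}; its interior {1}; cl(A) = X∖{1} = {0, 2}

{0, 2}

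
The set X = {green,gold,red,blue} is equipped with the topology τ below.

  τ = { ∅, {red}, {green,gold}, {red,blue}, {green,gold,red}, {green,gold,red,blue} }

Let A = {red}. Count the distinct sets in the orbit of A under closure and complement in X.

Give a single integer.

complement {green,gold,blue}; its interior {green,gold}; cl(A) = X∖{green,gold} = {red,blue}
With k = closure, c = complement:
  1. A     = {red}
  2. kA    = {red,blue}
  3. cA    = {green,gold,blue}
  4. ckA   = {green,gold}
k, c of each give nothing new

4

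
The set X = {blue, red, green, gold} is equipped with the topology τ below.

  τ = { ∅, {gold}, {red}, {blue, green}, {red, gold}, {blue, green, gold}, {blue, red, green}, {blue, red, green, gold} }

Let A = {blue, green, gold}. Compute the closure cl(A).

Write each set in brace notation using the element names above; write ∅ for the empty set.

{blue, green, gold}

closure: X∖int(X∖A) = X∖{red} = {blue, green, gold}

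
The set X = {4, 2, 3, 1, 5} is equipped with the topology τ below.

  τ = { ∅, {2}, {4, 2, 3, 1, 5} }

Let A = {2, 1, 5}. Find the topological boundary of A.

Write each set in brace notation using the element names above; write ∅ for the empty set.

{4, 3, 1, 5}

open subsets of A: ∅, {2}; so int(A) = {2}
closure: X∖int(X∖A) = X∖∅ = {4, 2, 3, 1, 5}
∂A = {4, 2, 3, 1, 5} minus {2} = {4, 3, 1, 5}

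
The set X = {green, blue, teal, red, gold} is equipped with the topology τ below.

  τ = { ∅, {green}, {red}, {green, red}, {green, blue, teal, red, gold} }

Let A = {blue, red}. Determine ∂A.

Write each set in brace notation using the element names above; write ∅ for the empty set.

{blue, teal, gold}

opens ⊆ A: ∅, {red}; union → int = {red}
complement {green, teal, gold}; its interior {green}; cl(A) = X∖{green} = {blue, teal, red, gold}
boundary = {blue, teal, red, gold} ∖ {red} = {blue, teal, gold}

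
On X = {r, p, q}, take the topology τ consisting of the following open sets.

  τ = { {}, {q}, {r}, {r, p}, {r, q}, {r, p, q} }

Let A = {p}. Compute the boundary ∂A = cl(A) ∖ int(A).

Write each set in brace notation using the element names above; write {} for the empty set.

{p}

open subsets of A: {}; so int(A) = {}
closure: X∖int(X∖A) = X∖{r, q} = {p}
∂A = {p} minus {} = {p}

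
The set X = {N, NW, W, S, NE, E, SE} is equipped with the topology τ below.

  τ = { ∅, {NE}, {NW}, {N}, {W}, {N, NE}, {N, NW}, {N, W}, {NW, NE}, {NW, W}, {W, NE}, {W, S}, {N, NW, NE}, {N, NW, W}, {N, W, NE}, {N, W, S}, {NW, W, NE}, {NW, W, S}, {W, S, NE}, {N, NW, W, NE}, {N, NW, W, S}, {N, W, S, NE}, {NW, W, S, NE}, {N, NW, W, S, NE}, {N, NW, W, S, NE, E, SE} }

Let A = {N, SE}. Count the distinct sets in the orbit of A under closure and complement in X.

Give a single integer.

6

closure: X∖int(X∖A) = X∖{NW, W, S, NE} = {N, E, SE}
Let k=closure and c=complement:
  1. A     = {N, SE}
  2. kA    = {N, E, SE}
  3. cA    = {NW, W, S, NE, E}
  4. ckA   = {NW, W, S, NE}
  5. kcA   = {NW, W, S, NE, E, SE}
  6. ckcA  = {N}
— saturated at 6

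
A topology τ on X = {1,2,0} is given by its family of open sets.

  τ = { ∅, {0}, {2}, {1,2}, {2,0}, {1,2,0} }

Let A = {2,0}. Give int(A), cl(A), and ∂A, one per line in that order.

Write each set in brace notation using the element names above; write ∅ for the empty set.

int(A) = {2,0}
cl(A)  = {1,2,0}
∂A     = {1}

interior: largest open inside A is {2,0} (from ∅, {2}, {0}, {2,0})
cl via duality: int({1}) = ∅, so X∖∅ = {1,2,0}
cl∖int = {1}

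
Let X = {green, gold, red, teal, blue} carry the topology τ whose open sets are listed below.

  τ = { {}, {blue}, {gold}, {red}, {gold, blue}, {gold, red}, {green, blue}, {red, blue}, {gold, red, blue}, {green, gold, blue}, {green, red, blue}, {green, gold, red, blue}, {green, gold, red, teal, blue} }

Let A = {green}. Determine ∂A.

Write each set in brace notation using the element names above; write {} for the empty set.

{green, teal}

interior: largest open inside A is {} (from {})
cl via duality: int({gold, red, teal, blue}) = {gold, red, blue}, so X∖{gold, red, blue} = {green, teal}
cl∖int = {green, teal}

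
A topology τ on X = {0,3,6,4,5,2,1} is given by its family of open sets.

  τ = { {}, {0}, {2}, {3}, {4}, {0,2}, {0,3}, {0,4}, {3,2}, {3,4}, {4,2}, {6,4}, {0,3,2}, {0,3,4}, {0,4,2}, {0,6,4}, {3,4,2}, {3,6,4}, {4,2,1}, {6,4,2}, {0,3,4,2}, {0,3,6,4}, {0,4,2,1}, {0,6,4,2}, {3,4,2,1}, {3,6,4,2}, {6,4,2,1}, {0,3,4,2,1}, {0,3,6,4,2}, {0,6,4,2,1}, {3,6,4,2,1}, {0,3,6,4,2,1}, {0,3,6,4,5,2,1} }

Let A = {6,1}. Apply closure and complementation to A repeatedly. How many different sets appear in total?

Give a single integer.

closure: X∖int(X∖A) = X∖{0,3,4,2} = {6,5,1}
Let k=closure and c=complement:
  1. A     = {6,1}
  2. kA    = {6,5,1}
  3. cA    = {0,3,4,5,2}
  4. ckA   = {0,3,4,2}
  5. kcA   = {0,3,6,4,5,2,1}
  6. ckcA  = {}
— saturated at 6

6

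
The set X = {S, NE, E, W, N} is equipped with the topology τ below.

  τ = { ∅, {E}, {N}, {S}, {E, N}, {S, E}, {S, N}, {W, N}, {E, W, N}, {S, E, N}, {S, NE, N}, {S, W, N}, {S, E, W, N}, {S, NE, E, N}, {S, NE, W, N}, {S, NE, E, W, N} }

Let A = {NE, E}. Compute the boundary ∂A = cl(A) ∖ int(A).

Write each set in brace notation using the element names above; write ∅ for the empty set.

{NE}

U open, U⊆A: ∅, {E}. int(A) = ⋃ = {E}
X∖A={S, W, N}, int(X∖A)={S, W, N}, hence cl(A)={NE, E}
∂A: remove int from cl → {NE}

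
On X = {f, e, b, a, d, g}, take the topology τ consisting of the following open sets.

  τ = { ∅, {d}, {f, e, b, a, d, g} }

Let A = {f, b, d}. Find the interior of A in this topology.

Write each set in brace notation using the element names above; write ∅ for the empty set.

open subsets of A: ∅, {d}; so int(A) = {d}

{d}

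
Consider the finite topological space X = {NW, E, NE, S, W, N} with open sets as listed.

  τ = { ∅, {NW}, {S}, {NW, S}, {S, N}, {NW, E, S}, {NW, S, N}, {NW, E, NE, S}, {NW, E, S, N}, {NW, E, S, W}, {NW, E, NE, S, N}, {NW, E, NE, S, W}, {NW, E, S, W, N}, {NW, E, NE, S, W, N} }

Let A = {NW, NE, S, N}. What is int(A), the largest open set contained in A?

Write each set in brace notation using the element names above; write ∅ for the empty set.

opens ⊆ A: ∅, {S}, {NW}, {S, N}, {NW, S}, {NW, S, N}; union → int = {NW, S, N}

{NW, S, N}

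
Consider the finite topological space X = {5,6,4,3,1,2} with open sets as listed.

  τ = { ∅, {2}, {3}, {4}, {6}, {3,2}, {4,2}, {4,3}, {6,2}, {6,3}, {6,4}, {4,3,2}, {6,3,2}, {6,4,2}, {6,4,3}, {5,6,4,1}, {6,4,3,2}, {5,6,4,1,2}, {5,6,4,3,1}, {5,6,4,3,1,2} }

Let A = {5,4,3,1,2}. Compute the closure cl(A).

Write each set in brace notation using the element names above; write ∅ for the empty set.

{5,4,3,1,2}

X∖A={6}, int(X∖A)={6}, hence cl(A)={5,4,3,1,2}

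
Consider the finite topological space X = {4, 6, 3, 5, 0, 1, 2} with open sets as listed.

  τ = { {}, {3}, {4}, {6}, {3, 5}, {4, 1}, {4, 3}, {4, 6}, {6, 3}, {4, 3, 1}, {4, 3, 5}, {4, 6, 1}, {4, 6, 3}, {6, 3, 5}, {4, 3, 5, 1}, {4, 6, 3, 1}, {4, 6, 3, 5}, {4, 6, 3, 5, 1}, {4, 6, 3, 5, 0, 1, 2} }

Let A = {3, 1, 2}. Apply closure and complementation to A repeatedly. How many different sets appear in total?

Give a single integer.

closure: X∖int(X∖A) = X∖{4, 6} = {3, 5, 0, 1, 2}
Let k=closure and c=complement:
  1. A     = {3, 1, 2}
  2. kA    = {3, 5, 0, 1, 2}
  3. cA    = {4, 6, 5, 0}
  4. ckA   = {4, 6}
  5. kcA   = {4, 6, 5, 0, 1, 2}
  6. kckA  = {4, 6, 0, 1, 2}
  7. ckcA  = {3}
  8. ckckA = {3, 5}
  9. kckcA = {3, 5, 0, 2}
  10. ckckcA = {4, 6, 1}
— saturated at 10

10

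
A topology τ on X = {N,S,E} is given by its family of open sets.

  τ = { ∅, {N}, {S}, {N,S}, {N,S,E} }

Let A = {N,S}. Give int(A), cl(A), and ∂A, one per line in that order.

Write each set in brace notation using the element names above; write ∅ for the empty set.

int(A) = {N,S}
cl(A)  = {N,S,E}
∂A     = {E}

interior: largest open inside A is {N,S} (from ∅, {S}, {N}, {N,S})
cl via duality: int({E}) = ∅, so X∖∅ = {N,S,E}
cl∖int = {E}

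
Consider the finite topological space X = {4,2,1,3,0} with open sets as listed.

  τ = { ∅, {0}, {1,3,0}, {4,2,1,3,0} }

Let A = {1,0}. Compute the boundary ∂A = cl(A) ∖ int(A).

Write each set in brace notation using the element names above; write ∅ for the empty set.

open subsets of A: ∅, {0}; so int(A) = {0}
closure: X∖int(X∖A) = X∖∅ = {4,2,1,3,0}
∂A = {4,2,1,3,0} minus {0} = {4,2,1,3}

{4,2,1,3}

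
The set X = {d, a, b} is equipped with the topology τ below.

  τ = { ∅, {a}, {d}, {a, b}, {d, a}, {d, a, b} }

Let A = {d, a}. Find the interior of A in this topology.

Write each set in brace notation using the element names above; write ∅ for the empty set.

{d, a}

opens ⊆ A: ∅, {d}, {a}, {d, a}; union → int = {d, a}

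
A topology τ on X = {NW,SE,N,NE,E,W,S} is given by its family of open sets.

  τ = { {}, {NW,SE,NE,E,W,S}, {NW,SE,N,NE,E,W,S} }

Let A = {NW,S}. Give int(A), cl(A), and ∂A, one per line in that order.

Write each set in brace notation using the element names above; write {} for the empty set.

interior: largest open inside A is {} (from {})
cl via duality: int({SE,N,NE,E,W}) = {}, so X∖{} = {NW,SE,N,NE,E,W,S}
cl∖int = {NW,SE,N,NE,E,W,S}

int(A) = {}
cl(A)  = {NW,SE,N,NE,E,W,S}
∂A     = {NW,SE,N,NE,E,W,S}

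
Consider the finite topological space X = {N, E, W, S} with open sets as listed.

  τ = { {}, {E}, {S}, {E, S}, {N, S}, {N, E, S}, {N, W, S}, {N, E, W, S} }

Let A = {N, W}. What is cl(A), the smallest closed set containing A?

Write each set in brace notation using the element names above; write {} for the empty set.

{N, W}

X∖A={E, S}, int(X∖A)={E, S}, hence cl(A)={N, W}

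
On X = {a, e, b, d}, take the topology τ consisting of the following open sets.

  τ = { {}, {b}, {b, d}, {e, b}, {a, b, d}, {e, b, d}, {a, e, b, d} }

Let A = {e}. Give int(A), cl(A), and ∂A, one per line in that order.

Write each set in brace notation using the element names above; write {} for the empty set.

interior: largest open inside A is {} (from {})
cl via duality: int({a, b, d}) = {a, b, d}, so X∖{a, b, d} = {e}
cl∖int = {e}

int(A) = {}
cl(A)  = {e}
∂A     = {e}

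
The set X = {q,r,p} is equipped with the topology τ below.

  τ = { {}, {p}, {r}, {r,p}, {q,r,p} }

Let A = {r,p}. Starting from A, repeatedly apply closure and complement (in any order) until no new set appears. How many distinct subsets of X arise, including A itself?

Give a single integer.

X∖A={q}, int(X∖A)={}, hence cl(A)={q,r,p}
Orbit (k=closure, c=complement):
  1. A     = {r,p}
  2. kA    = {q,r,p}
  3. cA    = {q}
  4. ckA   = {}
(closed under both — stop)

4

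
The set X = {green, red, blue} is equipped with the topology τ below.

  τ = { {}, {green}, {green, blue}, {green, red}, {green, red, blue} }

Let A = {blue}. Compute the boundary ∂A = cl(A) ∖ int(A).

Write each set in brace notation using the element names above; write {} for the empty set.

opens ⊆ A: {}; union → int = {}
complement {green, red}; its interior {green, red}; cl(A) = X∖{green, red} = {blue}
boundary = {blue} ∖ {} = {blue}

{blue}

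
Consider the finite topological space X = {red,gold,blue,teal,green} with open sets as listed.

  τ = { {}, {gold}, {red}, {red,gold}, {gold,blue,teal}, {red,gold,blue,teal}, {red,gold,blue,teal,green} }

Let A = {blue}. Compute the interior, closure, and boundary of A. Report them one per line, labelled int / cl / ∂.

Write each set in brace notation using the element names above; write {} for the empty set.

int(A) = {}
cl(A)  = {blue,teal,green}
∂A     = {blue,teal,green}

U open, U⊆A: {}. int(A) = ⋃ = {}
X∖A={red,gold,teal,green}, int(X∖A)={red,gold}, hence cl(A)={blue,teal,green}
∂A: remove int from cl → {blue,teal,green}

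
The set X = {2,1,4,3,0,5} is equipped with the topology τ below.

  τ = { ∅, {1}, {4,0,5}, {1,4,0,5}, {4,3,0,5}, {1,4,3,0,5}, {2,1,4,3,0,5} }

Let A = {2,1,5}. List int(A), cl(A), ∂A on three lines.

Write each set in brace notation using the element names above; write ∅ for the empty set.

U open, U⊆A: ∅, {1}. int(A) = ⋃ = {1}
X∖A={4,3,0}, int(X∖A)=∅, hence cl(A)={2,1,4,3,0,5}
∂A: remove int from cl → {2,4,3,0,5}

int(A) = {1}
cl(A)  = {2,1,4,3,0,5}
∂A     = {2,4,3,0,5}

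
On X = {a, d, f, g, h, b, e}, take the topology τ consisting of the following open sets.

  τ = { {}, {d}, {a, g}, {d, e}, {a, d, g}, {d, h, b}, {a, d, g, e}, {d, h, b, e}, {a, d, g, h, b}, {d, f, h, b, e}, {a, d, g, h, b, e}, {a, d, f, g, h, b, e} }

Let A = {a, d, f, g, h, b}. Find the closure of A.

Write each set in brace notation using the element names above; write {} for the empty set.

cl via duality: int({e}) = {}, so X∖{} = {a, d, f, g, h, b, e}

{a, d, f, g, h, b, e}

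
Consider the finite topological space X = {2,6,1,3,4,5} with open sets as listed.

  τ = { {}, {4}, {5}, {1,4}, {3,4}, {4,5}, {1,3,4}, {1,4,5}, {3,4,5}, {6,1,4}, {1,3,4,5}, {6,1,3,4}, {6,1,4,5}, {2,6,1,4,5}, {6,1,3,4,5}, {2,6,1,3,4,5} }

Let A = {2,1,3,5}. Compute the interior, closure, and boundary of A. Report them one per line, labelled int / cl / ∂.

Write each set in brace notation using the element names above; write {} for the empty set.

open subsets of A: {}, {5}; so int(A) = {5}
closure: X∖int(X∖A) = X∖{4} = {2,6,1,3,5}
∂A = {2,6,1,3,5} minus {5} = {2,6,1,3}

int(A) = {5}
cl(A)  = {2,6,1,3,5}
∂A     = {2,6,1,3}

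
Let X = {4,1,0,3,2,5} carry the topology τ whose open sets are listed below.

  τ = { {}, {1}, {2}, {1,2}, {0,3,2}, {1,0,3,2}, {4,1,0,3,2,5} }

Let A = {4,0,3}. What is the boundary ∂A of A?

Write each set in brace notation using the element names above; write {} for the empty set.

{4,0,3,5}

U open, U⊆A: {}. int(A) = ⋃ = {}
X∖A={1,2,5}, int(X∖A)={1,2}, hence cl(A)={4,0,3,5}
∂A: remove int from cl → {4,0,3,5}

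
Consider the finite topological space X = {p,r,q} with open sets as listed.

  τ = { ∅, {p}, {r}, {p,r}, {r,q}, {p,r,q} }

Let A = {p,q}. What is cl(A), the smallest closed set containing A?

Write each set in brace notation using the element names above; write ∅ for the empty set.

complement {r}; its interior {r}; cl(A) = X∖{r} = {p,q}

{p,q}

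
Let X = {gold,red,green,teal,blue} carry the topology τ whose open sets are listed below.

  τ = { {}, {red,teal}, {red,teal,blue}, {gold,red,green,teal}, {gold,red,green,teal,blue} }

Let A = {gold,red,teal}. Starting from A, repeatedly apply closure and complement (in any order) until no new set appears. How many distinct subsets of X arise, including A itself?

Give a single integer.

complement {green,blue}; its interior {}; cl(A) = X∖{} = {gold,red,green,teal,blue}
With k = closure, c = complement:
  1. A     = {gold,red,teal}
  2. kA    = {gold,red,green,teal,blue}
  3. cA    = {green,blue}
  4. ckA   = {}
  5. kcA   = {gold,green,blue}
  6. ckcA  = {red,teal}
k, c of each give nothing new

6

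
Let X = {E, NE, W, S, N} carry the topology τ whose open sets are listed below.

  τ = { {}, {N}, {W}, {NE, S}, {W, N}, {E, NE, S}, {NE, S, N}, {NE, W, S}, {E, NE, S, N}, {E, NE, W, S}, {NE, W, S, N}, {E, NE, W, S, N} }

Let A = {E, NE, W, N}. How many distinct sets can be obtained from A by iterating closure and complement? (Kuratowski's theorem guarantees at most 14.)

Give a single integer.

6

X∖A={S}, int(X∖A)={}, hence cl(A)={E, NE, W, S, N}
Orbit (k=closure, c=complement):
  1. A     = {E, NE, W, N}
  2. kA    = {E, NE, W, S, N}
  3. cA    = {S}
  4. ckA   = {}
  5. kcA   = {E, NE, S}
  6. ckcA  = {W, N}
(closed under both — stop)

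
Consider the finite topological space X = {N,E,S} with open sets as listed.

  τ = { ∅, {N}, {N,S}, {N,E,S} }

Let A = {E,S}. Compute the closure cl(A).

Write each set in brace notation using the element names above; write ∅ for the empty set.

complement {N}; its interior {N}; cl(A) = X∖{N} = {E,S}

{E,S}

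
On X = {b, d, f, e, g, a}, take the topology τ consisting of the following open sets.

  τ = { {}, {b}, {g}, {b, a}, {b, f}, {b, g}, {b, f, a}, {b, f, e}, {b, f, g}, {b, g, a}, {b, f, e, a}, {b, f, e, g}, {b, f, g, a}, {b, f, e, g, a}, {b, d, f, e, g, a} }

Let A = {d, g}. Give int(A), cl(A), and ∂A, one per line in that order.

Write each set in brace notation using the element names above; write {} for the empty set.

U open, U⊆A: {}, {g}. int(A) = ⋃ = {g}
X∖A={b, f, e, a}, int(X∖A)={b, f, e, a}, hence cl(A)={d, g}
∂A: remove int from cl → {d}

int(A) = {g}
cl(A)  = {d, g}
∂A     = {d}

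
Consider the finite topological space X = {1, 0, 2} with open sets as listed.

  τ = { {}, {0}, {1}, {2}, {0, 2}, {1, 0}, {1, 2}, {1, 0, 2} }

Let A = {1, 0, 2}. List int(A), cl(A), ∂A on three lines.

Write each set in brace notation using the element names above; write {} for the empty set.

open subsets of A: {}, {0}, {2}, {1}, {1, 2}, {0, 2}, {1, 0}, {1, 0, 2}; so int(A) = {1, 0, 2}
closure: X∖int(X∖A) = X∖{} = {1, 0, 2}
∂A = {1, 0, 2} minus {1, 0, 2} = {}

int(A) = {1, 0, 2}
cl(A)  = {1, 0, 2}
∂A     = {}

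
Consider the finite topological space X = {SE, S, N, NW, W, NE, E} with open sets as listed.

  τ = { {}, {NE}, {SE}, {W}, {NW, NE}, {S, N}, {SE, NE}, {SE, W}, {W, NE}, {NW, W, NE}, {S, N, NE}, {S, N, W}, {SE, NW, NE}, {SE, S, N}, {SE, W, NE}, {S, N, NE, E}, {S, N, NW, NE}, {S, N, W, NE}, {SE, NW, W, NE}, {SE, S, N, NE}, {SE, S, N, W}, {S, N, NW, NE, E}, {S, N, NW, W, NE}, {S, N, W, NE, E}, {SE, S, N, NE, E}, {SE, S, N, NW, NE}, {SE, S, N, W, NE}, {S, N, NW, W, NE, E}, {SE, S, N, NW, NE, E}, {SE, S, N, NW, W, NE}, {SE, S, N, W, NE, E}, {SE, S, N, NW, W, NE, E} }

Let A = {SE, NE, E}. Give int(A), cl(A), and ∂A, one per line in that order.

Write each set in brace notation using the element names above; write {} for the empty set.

int(A) = {SE, NE}
cl(A)  = {SE, NW, NE, E}
∂A     = {NW, E}

opens ⊆ A: {}, {SE}, {NE}, {SE, NE}; union → int = {SE, NE}
complement {S, N, NW, W}; its interior {S, N, W}; cl(A) = X∖{S, N, W} = {SE, NW, NE, E}
boundary = {SE, NW, NE, E} ∖ {SE, NE} = {NW, E}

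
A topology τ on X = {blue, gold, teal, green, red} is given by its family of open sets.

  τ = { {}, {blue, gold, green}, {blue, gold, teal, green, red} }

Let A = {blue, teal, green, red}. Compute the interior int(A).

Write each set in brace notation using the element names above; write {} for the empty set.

{}

open subsets of A: {}; so int(A) = {}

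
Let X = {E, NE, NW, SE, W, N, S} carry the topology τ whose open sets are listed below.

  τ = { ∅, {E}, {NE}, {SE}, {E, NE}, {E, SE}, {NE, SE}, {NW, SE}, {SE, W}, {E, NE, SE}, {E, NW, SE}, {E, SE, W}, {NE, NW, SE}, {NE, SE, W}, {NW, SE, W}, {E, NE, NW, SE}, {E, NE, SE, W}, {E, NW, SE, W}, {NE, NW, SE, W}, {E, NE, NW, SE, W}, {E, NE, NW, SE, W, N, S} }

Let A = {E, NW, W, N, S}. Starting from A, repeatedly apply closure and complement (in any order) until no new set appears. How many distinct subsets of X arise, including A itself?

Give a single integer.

6

cl via duality: int({NE, SE}) = {NE, SE}, so X∖{NE, SE} = {E, NW, W, N, S}
Write k for closure, c for complement:
  1. A     = {E, NW, W, N, S}
  2. cA    = {NE, SE}
  3. kcA   = {NE, NW, SE, W, N, S}
  4. ckcA  = {E}
  5. kckcA = {E, N, S}
  6. ckckcA = {NE, NW, SE, W}
applying k or c yields no new set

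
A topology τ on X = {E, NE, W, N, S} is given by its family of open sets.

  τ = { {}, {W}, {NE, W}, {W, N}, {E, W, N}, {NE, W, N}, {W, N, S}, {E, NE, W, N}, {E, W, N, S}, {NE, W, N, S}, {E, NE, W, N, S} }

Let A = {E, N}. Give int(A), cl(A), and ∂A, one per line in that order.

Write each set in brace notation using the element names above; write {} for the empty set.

interior: largest open inside A is {} (from {})
cl via duality: int({NE, W, S}) = {NE, W}, so X∖{NE, W} = {E, N, S}
cl∖int = {E, N, S}

int(A) = {}
cl(A)  = {E, N, S}
∂A     = {E, N, S}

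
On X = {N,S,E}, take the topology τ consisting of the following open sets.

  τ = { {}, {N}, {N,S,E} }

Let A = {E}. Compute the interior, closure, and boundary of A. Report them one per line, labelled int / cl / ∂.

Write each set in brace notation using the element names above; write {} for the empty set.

open subsets of A: {}; so int(A) = {}
closure: X∖int(X∖A) = X∖{N} = {S,E}
∂A = {S,E} minus {} = {S,E}

int(A) = {}
cl(A)  = {S,E}
∂A     = {S,E}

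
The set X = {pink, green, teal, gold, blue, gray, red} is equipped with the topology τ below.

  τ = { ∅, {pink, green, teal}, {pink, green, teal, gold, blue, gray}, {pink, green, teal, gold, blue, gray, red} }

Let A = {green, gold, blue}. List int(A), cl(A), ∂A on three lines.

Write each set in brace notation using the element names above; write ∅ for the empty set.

open subsets of A: ∅; so int(A) = ∅
closure: X∖int(X∖A) = X∖∅ = {pink, green, teal, gold, blue, gray, red}
∂A = {pink, green, teal, gold, blue, gray, red} minus ∅ = {pink, green, teal, gold, blue, gray, red}

int(A) = ∅
cl(A)  = {pink, green, teal, gold, blue, gray, red}
∂A     = {pink, green, teal, gold, blue, gray, red}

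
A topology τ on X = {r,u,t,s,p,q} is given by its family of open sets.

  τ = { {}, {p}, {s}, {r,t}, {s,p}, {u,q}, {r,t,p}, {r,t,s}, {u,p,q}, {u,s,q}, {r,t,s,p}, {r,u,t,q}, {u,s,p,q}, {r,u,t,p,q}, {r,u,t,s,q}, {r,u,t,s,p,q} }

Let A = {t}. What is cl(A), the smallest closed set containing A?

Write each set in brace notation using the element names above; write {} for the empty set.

{r,t}

X∖A={r,u,s,p,q}, int(X∖A)={u,s,p,q}, hence cl(A)={r,t}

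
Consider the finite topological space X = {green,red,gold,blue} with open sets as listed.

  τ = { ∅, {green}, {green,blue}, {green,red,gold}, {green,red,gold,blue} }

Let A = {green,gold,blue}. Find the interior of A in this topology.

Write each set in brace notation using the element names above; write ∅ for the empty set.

{green,blue}

interior: largest open inside A is {green,blue} (from ∅, {green}, {green,blue})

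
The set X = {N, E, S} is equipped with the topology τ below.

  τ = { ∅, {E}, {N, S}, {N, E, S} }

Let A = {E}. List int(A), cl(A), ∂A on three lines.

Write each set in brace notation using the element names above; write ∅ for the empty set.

int(A) = {E}
cl(A)  = {E}
∂A     = ∅

U open, U⊆A: ∅, {E}. int(A) = ⋃ = {E}
X∖A={N, S}, int(X∖A)={N, S}, hence cl(A)={E}
∂A: remove int from cl → ∅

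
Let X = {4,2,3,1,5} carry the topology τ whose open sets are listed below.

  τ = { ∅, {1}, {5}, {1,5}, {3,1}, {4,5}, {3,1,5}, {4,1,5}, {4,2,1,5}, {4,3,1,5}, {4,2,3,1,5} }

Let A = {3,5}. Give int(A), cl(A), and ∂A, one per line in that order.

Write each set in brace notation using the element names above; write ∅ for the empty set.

int(A) = {5}
cl(A)  = {4,2,3,5}
∂A     = {4,2,3}

opens ⊆ A: ∅, {5}; union → int = {5}
complement {4,2,1}; its interior {1}; cl(A) = X∖{1} = {4,2,3,5}
boundary = {4,2,3,5} ∖ {5} = {4,2,3}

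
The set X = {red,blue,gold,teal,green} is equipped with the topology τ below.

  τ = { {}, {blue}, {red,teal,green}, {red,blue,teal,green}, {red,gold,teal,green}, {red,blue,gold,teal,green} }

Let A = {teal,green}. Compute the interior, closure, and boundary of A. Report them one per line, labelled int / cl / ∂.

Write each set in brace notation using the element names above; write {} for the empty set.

interior: largest open inside A is {} (from {})
cl via duality: int({red,blue,gold}) = {blue}, so X∖{blue} = {red,gold,teal,green}
cl∖int = {red,gold,teal,green}

int(A) = {}
cl(A)  = {red,gold,teal,green}
∂A     = {red,gold,teal,green}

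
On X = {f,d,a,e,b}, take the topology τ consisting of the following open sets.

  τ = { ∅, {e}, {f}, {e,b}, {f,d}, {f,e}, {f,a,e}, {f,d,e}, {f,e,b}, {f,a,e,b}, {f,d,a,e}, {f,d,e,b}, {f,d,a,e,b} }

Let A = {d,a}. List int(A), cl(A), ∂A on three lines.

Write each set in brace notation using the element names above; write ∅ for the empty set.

U open, U⊆A: ∅. int(A) = ⋃ = ∅
X∖A={f,e,b}, int(X∖A)={f,e,b}, hence cl(A)={d,a}
∂A: remove int from cl → {d,a}

int(A) = ∅
cl(A)  = {d,a}
∂A     = {d,a}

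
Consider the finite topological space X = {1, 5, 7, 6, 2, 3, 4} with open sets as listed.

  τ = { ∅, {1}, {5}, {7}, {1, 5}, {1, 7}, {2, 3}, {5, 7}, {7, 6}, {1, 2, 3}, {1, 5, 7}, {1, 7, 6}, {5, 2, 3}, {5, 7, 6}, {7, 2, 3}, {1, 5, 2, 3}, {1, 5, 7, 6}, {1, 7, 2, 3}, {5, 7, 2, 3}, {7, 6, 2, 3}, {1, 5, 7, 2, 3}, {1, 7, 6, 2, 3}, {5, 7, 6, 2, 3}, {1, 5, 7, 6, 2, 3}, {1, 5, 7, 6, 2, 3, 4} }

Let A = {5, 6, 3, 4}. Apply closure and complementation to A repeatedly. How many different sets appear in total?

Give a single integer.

cl via duality: int({1, 7, 2}) = {1, 7}, so X∖{1, 7} = {5, 6, 2, 3, 4}
Write k for closure, c for complement:
  1. A     = {5, 6, 3, 4}
  2. kA    = {5, 6, 2, 3, 4}
  3. cA    = {1, 7, 2}
  4. ckA   = {1, 7}
  5. kcA   = {1, 7, 6, 2, 3, 4}
  6. kckA  = {1, 7, 6, 4}
  7. ckcA  = {5}
  8. ckckA = {5, 2, 3}
  9. kckcA = {5, 4}
  10. kckckA = {5, 2, 3, 4}
  11. ckckcA = {1, 7, 6, 2, 3}
  12. ckckckA = {1, 7, 6}
applying k or c yields no new set

12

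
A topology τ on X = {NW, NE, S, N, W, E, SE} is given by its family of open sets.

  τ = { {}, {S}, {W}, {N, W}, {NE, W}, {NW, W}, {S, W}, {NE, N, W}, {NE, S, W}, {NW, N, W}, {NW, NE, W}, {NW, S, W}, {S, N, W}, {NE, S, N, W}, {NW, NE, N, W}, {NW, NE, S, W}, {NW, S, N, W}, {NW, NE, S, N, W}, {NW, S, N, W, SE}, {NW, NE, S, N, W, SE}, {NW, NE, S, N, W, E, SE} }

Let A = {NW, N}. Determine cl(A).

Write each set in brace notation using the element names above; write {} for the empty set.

complement {NE, S, W, E, SE}; its interior {NE, S, W}; cl(A) = X∖{NE, S, W} = {NW, N, E, SE}

{NW, N, E, SE}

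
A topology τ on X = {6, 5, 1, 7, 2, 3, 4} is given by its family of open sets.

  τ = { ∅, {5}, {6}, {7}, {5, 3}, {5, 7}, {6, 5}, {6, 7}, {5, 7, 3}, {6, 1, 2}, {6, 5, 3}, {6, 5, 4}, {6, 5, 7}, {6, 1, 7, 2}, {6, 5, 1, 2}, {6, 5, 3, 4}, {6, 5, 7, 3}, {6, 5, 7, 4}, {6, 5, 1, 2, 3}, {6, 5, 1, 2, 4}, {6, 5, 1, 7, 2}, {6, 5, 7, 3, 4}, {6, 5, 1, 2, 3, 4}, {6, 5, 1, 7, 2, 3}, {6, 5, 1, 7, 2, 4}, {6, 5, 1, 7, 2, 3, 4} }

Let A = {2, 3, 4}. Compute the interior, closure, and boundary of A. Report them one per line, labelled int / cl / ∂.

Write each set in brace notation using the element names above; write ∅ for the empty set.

U open, U⊆A: ∅. int(A) = ⋃ = ∅
X∖A={6, 5, 1, 7}, int(X∖A)={6, 5, 7}, hence cl(A)={1, 2, 3, 4}
∂A: remove int from cl → {1, 2, 3, 4}

int(A) = ∅
cl(A)  = {1, 2, 3, 4}
∂A     = {1, 2, 3, 4}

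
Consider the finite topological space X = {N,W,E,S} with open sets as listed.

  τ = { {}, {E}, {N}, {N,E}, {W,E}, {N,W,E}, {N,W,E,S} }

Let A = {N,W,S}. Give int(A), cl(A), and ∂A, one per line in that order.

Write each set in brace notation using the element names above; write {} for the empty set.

U open, U⊆A: {}, {N}. int(A) = ⋃ = {N}
X∖A={E}, int(X∖A)={E}, hence cl(A)={N,W,S}
∂A: remove int from cl → {W,S}

int(A) = {N}
cl(A)  = {N,W,S}
∂A     = {W,S}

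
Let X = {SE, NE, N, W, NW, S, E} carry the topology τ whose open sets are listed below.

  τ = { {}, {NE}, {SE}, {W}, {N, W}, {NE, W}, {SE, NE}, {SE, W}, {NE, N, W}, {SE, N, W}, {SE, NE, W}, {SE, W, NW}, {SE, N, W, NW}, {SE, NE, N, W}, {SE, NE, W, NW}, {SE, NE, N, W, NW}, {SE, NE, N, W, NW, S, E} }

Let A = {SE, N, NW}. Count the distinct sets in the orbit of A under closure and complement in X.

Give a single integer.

closure: X∖int(X∖A) = X∖{NE, W} = {SE, N, NW, S, E}
Let k=closure and c=complement:
  1. A     = {SE, N, NW}
  2. kA    = {SE, N, NW, S, E}
  3. cA    = {NE, W, S, E}
  4. ckA   = {NE, W}
  5. kcA   = {NE, N, W, NW, S, E}
  6. ckcA  = {SE}
  7. kckcA = {SE, NW, S, E}
  8. ckckcA = {NE, N, W}
— saturated at 8

8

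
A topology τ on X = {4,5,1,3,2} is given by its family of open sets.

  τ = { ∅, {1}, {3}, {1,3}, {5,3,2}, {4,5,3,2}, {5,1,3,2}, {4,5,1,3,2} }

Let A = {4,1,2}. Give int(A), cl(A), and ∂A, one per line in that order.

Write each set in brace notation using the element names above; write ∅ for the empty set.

open subsets of A: ∅, {1}; so int(A) = {1}
closure: X∖int(X∖A) = X∖{3} = {4,5,1,2}
∂A = {4,5,1,2} minus {1} = {4,5,2}

int(A) = {1}
cl(A)  = {4,5,1,2}
∂A     = {4,5,2}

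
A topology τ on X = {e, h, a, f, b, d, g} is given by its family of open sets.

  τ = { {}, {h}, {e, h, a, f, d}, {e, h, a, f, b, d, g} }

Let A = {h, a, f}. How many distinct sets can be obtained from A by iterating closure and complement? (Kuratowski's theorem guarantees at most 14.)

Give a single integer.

X∖A={e, b, d, g}, int(X∖A)={}, hence cl(A)={e, h, a, f, b, d, g}
Orbit (k=closure, c=complement):
  1. A     = {h, a, f}
  2. kA    = {e, h, a, f, b, d, g}
  3. cA    = {e, b, d, g}
  4. ckA   = {}
  5. kcA   = {e, a, f, b, d, g}
  6. ckcA  = {h}
(closed under both — stop)

6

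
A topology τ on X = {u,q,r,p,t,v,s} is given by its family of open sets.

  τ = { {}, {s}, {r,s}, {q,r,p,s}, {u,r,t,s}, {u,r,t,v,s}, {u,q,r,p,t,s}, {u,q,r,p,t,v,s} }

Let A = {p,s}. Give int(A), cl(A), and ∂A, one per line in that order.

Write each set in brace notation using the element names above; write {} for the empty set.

opens ⊆ A: {}, {s}; union → int = {s}
complement {u,q,r,t,v}; its interior {}; cl(A) = X∖{} = {u,q,r,p,t,v,s}
boundary = {u,q,r,p,t,v,s} ∖ {s} = {u,q,r,p,t,v}

int(A) = {s}
cl(A)  = {u,q,r,p,t,v,s}
∂A     = {u,q,r,p,t,v}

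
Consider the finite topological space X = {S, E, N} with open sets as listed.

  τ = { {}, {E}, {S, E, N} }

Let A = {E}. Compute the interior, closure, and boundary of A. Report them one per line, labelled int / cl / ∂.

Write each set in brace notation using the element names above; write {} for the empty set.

int(A) = {E}
cl(A)  = {S, E, N}
∂A     = {S, N}

interior: largest open inside A is {E} (from {}, {E})
cl via duality: int({S, N}) = {}, so X∖{} = {S, E, N}
cl∖int = {S, N}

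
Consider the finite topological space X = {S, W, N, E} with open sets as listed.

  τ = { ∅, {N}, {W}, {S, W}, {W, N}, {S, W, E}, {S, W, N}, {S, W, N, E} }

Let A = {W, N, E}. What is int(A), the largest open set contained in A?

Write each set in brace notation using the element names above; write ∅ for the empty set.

{W, N}

opens ⊆ A: ∅, {N}, {W}, {W, N}; union → int = {W, N}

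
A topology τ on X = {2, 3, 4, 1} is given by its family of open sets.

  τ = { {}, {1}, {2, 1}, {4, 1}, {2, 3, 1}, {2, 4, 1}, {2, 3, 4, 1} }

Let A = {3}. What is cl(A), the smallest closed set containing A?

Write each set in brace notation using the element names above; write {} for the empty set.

{3}

cl via duality: int({2, 4, 1}) = {2, 4, 1}, so X∖{2, 4, 1} = {3}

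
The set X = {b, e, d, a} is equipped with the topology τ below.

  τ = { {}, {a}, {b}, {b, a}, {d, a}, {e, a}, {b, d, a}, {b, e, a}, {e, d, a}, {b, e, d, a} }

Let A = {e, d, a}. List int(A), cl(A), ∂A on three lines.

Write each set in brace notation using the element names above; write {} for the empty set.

interior: largest open inside A is {e, d, a} (from {}, {a}, {e, a}, {d, a}, {e, d, a})
cl via duality: int({b}) = {b}, so X∖{b} = {e, d, a}
cl∖int = {}

int(A) = {e, d, a}
cl(A)  = {e, d, a}
∂A     = {}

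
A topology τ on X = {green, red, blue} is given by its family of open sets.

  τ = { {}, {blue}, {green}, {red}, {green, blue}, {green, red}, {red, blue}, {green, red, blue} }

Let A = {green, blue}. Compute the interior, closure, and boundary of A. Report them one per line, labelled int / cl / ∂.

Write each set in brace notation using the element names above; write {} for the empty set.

interior: largest open inside A is {green, blue} (from {}, {green}, {blue}, {green, blue})
cl via duality: int({red}) = {red}, so X∖{red} = {green, blue}
cl∖int = {}

int(A) = {green, blue}
cl(A)  = {green, blue}
∂A     = {}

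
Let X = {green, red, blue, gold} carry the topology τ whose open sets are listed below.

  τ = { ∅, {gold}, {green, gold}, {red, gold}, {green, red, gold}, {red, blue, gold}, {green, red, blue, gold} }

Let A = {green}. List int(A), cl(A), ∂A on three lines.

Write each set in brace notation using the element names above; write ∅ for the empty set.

int(A) = ∅
cl(A)  = {green}
∂A     = {green}

interior: largest open inside A is ∅ (from ∅)
cl via duality: int({red, blue, gold}) = {red, blue, gold}, so X∖{red, blue, gold} = {green}
cl∖int = {green}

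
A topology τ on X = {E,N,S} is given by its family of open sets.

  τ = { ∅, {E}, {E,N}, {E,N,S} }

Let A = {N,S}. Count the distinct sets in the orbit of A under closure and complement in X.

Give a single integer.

4

X∖A={E}, int(X∖A)={E}, hence cl(A)={N,S}
Orbit (k=closure, c=complement):
  1. A     = {N,S}
  2. cA    = {E}
  3. kcA   = {E,N,S}
  4. ckcA  = ∅
(closed under both — stop)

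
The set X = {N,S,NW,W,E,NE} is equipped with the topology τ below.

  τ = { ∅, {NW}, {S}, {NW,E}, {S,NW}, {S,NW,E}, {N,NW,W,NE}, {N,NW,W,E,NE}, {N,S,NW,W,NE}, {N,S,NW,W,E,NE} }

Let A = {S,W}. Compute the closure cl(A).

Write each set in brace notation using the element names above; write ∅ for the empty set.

{N,S,W,NE}

closure: X∖int(X∖A) = X∖{NW,E} = {N,S,W,NE}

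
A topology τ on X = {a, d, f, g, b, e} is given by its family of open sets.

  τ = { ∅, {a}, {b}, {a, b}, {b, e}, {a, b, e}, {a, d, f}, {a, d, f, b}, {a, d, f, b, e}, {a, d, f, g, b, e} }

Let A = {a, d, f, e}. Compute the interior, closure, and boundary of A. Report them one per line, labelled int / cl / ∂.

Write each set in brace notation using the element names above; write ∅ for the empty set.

int(A) = {a, d, f}
cl(A)  = {a, d, f, g, e}
∂A     = {g, e}

interior: largest open inside A is {a, d, f} (from ∅, {a}, {a, d, f})
cl via duality: int({g, b}) = {b}, so X∖{b} = {a, d, f, g, e}
cl∖int = {g, e}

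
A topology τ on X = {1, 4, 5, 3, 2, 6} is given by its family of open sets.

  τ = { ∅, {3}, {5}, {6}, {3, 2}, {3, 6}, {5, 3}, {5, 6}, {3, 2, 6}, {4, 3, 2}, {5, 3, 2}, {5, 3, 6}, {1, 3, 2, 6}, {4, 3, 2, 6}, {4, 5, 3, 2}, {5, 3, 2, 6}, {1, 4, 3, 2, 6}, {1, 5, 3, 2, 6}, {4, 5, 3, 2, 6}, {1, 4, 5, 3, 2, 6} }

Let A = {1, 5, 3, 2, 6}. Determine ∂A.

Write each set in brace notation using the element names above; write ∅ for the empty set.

U open, U⊆A: ∅, {6}, {5}, {3}, {5, 3}, {3, 2}, {5, 6}, {3, 6}, {5, 3, 2}, {3, 2, 6}, {5, 3, 6}, {5, 3, 2, 6}, {1, 3, 2, 6}, {1, 5, 3, 2, 6}. int(A) = ⋃ = {1, 5, 3, 2, 6}
X∖A={4}, int(X∖A)=∅, hence cl(A)={1, 4, 5, 3, 2, 6}
∂A: remove int from cl → {4}

{4}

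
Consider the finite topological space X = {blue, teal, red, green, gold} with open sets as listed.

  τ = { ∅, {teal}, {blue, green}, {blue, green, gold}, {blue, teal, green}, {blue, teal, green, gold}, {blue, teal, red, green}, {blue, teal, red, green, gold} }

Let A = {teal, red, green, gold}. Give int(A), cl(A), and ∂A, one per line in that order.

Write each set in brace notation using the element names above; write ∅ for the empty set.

U open, U⊆A: ∅, {teal}. int(A) = ⋃ = {teal}
X∖A={blue}, int(X∖A)=∅, hence cl(A)={blue, teal, red, green, gold}
∂A: remove int from cl → {blue, red, green, gold}

int(A) = {teal}
cl(A)  = {blue, teal, red, green, gold}
∂A     = {blue, red, green, gold}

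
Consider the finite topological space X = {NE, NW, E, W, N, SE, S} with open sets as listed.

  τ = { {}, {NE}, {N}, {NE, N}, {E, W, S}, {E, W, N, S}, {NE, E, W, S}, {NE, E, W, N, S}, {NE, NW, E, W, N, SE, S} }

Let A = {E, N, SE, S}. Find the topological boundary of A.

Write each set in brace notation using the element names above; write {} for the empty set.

U open, U⊆A: {}, {N}. int(A) = ⋃ = {N}
X∖A={NE, NW, W}, int(X∖A)={NE}, hence cl(A)={NW, E, W, N, SE, S}
∂A: remove int from cl → {NW, E, W, SE, S}

{NW, E, W, SE, S}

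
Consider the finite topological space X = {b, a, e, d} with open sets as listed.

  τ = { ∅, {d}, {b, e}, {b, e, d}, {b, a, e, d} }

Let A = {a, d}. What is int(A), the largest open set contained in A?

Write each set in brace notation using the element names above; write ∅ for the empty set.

opens ⊆ A: ∅, {d}; union → int = {d}

{d}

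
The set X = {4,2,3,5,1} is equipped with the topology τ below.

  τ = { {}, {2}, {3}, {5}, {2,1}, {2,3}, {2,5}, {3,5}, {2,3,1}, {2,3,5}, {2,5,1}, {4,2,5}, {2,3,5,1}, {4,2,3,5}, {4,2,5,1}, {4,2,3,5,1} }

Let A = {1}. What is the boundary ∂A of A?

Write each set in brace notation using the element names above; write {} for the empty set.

opens ⊆ A: {}; union → int = {}
complement {4,2,3,5}; its interior {4,2,3,5}; cl(A) = X∖{4,2,3,5} = {1}
boundary = {1} ∖ {} = {1}

{1}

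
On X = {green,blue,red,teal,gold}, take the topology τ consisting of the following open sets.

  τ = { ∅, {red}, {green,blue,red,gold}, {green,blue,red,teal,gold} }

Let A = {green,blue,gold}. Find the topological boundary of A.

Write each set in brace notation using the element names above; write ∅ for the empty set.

{green,blue,teal,gold}

interior: largest open inside A is ∅ (from ∅)
cl via duality: int({red,teal}) = {red}, so X∖{red} = {green,blue,teal,gold}
cl∖int = {green,blue,teal,gold}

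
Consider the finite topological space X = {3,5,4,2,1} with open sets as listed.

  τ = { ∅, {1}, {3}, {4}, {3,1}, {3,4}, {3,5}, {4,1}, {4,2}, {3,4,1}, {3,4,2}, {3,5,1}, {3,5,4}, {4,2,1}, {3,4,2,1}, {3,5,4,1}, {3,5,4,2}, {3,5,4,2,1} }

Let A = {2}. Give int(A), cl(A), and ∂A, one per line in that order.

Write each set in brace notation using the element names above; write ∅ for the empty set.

opens ⊆ A: ∅; union → int = ∅
complement {3,5,4,1}; its interior {3,5,4,1}; cl(A) = X∖{3,5,4,1} = {2}
boundary = {2} ∖ ∅ = {2}

int(A) = ∅
cl(A)  = {2}
∂A     = {2}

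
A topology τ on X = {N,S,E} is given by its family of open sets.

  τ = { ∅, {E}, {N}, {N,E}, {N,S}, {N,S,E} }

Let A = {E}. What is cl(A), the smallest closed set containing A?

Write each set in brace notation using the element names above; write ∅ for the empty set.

cl via duality: int({N,S}) = {N,S}, so X∖{N,S} = {E}

{E}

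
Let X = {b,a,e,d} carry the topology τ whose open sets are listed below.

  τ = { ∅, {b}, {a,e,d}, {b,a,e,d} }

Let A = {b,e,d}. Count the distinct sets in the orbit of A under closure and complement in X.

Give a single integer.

cl via duality: int({a}) = ∅, so X∖∅ = {b,a,e,d}
Write k for closure, c for complement:
  1. A     = {b,e,d}
  2. kA    = {b,a,e,d}
  3. cA    = {a}
  4. ckA   = ∅
  5. kcA   = {a,e,d}
  6. ckcA  = {b}
applying k or c yields no new set

6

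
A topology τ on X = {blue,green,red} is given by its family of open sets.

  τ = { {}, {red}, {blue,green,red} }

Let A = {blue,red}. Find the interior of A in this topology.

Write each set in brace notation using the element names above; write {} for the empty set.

open subsets of A: {}, {red}; so int(A) = {red}

{red}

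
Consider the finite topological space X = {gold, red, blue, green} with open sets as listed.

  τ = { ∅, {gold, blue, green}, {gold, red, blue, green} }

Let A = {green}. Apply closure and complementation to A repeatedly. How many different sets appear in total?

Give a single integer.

4

cl via duality: int({gold, red, blue}) = ∅, so X∖∅ = {gold, red, blue, green}
Write k for closure, c for complement:
  1. A     = {green}
  2. kA    = {gold, red, blue, green}
  3. cA    = {gold, red, blue}
  4. ckA   = ∅
applying k or c yields no new set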